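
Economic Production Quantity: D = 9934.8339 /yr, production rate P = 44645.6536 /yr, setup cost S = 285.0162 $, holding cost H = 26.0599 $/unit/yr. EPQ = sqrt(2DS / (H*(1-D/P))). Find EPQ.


1 - D/P = 1 - 0.2225 = 0.7775
H*(1-D/P) = 20.2609
2DS = 5663177.2116
EPQ = sqrt(279512.8140) = 528.6897

528.6897 units


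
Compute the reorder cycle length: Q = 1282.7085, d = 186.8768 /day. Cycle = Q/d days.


Cycle = 1282.7085 / 186.8768 = 6.8639

6.8639 days


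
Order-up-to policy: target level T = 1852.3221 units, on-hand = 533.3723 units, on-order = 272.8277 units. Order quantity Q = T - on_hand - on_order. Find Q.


Inventory position = OH + OO = 533.3723 + 272.8277 = 806.2000
Q = 1852.3221 - 806.2000 = 1046.1221

1046.1221 units


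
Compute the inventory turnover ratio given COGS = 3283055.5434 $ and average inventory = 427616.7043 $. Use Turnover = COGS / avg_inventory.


Turnover = 3283055.5434 / 427616.7043 = 7.6776

7.6776


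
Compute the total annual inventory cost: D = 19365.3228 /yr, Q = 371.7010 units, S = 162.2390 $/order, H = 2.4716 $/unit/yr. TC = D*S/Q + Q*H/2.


Ordering cost = D*S/Q = 8452.5213
Holding cost = Q*H/2 = 459.3481
TC = 8452.5213 + 459.3481 = 8911.8694

8911.8694 $/yr


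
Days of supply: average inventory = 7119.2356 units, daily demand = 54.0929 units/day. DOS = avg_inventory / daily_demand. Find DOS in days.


DOS = 7119.2356 / 54.0929 = 131.6113

131.6113 days


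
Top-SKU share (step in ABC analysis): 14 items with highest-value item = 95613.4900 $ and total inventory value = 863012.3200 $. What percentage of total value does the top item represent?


Top item = 95613.4900
Total = 863012.3200
Percentage = 95613.4900 / 863012.3200 * 100 = 11.0790

11.0790%


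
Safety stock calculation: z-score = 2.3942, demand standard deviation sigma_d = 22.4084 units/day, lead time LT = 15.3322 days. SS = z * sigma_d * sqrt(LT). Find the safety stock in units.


sqrt(LT) = sqrt(15.3322) = 3.9156
SS = 2.3942 * 22.4084 * 3.9156 = 210.0746

210.0746 units


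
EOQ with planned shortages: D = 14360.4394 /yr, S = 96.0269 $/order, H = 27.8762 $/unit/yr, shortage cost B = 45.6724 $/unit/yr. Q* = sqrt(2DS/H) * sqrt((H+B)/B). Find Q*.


sqrt(2DS/H) = 314.5419
sqrt((H+B)/B) = 1.2690
Q* = 314.5419 * 1.2690 = 399.1525

399.1525 units


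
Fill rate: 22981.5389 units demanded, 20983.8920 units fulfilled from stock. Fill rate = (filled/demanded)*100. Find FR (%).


FR = 20983.8920 / 22981.5389 * 100 = 91.3076

91.3076%


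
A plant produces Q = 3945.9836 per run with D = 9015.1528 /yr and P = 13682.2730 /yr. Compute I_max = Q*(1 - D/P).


D/P = 0.6589
1 - D/P = 0.3411
I_max = 3945.9836 * 0.3411 = 1346.0029

1346.0029 units


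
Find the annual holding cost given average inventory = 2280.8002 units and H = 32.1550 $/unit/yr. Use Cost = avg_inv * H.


Cost = 2280.8002 * 32.1550 = 73339.1304

73339.1304 $/yr


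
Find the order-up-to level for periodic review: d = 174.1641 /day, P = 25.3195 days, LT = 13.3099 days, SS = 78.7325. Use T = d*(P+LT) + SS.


P + LT = 38.6294
d*(P+LT) = 174.1641 * 38.6294 = 6727.8547
T = 6727.8547 + 78.7325 = 6806.5872

6806.5872 units


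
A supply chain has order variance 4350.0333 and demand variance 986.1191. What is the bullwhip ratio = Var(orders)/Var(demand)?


BW = 4350.0333 / 986.1191 = 4.4113

4.4113


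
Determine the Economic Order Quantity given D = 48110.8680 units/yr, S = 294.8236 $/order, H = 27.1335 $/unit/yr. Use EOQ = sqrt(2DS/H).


2*D*S = 2 * 48110.8680 * 294.8236 = 28368438.6058
2*D*S/H = 1045513.4283
EOQ = sqrt(1045513.4283) = 1022.5035

1022.5035 units


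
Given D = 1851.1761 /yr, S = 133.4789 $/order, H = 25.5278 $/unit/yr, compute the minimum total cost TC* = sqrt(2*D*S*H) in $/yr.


2*D*S*H = 12615478.7942
TC* = sqrt(12615478.7942) = 3551.8275

3551.8275 $/yr


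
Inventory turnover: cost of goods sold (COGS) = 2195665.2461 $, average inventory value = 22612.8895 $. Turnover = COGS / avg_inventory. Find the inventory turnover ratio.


Turnover = 2195665.2461 / 22612.8895 = 97.0980

97.0980


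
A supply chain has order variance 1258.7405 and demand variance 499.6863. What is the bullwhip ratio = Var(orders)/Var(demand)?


BW = 1258.7405 / 499.6863 = 2.5191

2.5191


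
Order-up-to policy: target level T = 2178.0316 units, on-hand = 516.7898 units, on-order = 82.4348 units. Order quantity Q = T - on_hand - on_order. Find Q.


Inventory position = OH + OO = 516.7898 + 82.4348 = 599.2246
Q = 2178.0316 - 599.2246 = 1578.8070

1578.8070 units


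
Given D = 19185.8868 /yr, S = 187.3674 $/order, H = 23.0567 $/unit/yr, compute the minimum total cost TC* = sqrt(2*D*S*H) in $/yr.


2*D*S*H = 165768898.8378
TC* = sqrt(165768898.8378) = 12875.1271

12875.1271 $/yr


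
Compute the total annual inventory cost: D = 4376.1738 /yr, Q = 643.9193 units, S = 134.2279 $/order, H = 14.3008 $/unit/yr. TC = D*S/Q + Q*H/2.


Ordering cost = D*S/Q = 912.2333
Holding cost = Q*H/2 = 4604.2806
TC = 912.2333 + 4604.2806 = 5516.5138

5516.5138 $/yr


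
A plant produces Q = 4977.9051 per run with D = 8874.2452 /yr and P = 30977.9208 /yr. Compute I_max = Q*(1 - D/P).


D/P = 0.2865
1 - D/P = 0.7135
I_max = 4977.9051 * 0.7135 = 3551.8846

3551.8846 units


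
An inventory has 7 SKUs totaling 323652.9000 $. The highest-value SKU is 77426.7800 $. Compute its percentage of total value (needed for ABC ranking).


Top item = 77426.7800
Total = 323652.9000
Percentage = 77426.7800 / 323652.9000 * 100 = 23.9228

23.9228%


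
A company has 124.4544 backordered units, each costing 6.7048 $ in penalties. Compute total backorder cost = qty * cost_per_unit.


Total = 124.4544 * 6.7048 = 834.4419

834.4419 $


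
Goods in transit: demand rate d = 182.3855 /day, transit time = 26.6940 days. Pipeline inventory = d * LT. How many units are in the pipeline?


Pipeline = 182.3855 * 26.6940 = 4868.5985

4868.5985 units


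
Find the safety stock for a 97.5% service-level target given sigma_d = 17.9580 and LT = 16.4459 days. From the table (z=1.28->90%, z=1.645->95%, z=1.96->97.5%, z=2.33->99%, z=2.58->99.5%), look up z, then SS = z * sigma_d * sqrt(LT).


From the table, SL = 97.5% corresponds to z = 1.96
sqrt(LT) = sqrt(16.4459) = 4.0554
SS = 1.96 * 17.9580 * 4.0554 = 142.7391

142.7391 units


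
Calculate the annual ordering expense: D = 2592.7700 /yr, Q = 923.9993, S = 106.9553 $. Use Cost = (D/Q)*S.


Number of orders = D/Q = 2.8060
Cost = 2.8060 * 106.9553 = 300.1198

300.1198 $/yr


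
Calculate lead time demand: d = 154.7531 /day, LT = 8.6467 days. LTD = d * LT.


LTD = 154.7531 * 8.6467 = 1338.1036

1338.1036 units


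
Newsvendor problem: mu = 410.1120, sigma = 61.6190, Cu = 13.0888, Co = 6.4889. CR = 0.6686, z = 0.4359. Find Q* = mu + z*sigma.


CR = Cu/(Cu+Co) = 13.0888/(13.0888+6.4889) = 0.6686
z = 0.4359
Q* = 410.1120 + 0.4359 * 61.6190 = 436.9717

436.9717 units


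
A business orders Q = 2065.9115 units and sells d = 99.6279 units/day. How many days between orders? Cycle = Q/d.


Cycle = 2065.9115 / 99.6279 = 20.7363

20.7363 days


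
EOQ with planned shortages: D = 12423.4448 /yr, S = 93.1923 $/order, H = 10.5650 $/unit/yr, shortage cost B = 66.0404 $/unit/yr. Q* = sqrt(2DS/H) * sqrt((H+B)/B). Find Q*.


sqrt(2DS/H) = 468.1567
sqrt((H+B)/B) = 1.0770
Q* = 468.1567 * 1.0770 = 504.2154

504.2154 units


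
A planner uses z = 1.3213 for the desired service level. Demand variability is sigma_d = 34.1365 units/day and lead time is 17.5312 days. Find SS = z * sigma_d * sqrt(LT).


sqrt(LT) = sqrt(17.5312) = 4.1870
SS = 1.3213 * 34.1365 * 4.1870 = 188.8540

188.8540 units


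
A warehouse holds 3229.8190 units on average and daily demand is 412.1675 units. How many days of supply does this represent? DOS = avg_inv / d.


DOS = 3229.8190 / 412.1675 = 7.8362

7.8362 days


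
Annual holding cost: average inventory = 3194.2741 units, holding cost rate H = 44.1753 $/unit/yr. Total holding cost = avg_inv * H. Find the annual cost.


Cost = 3194.2741 * 44.1753 = 141108.0166

141108.0166 $/yr


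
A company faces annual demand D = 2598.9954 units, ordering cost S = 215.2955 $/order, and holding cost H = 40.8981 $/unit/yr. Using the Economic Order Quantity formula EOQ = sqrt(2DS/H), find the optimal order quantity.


2*D*S = 2 * 2598.9954 * 215.2955 = 1119104.0283
2*D*S/H = 27363.2278
EOQ = sqrt(27363.2278) = 165.4183

165.4183 units


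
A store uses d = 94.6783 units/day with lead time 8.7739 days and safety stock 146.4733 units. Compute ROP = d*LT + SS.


d*LT = 94.6783 * 8.7739 = 830.6979
ROP = 830.6979 + 146.4733 = 977.1712

977.1712 units


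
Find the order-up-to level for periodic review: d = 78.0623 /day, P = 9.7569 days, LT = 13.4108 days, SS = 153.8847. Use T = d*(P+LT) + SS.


P + LT = 23.1677
d*(P+LT) = 78.0623 * 23.1677 = 1808.5239
T = 1808.5239 + 153.8847 = 1962.4086

1962.4086 units


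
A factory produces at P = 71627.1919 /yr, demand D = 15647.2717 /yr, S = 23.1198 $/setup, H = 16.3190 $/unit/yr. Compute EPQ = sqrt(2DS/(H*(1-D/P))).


1 - D/P = 1 - 0.2185 = 0.7815
H*(1-D/P) = 12.7540
2DS = 723523.5845
EPQ = sqrt(56728.9572) = 238.1784

238.1784 units


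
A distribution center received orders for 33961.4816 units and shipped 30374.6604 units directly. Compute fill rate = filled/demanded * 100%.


FR = 30374.6604 / 33961.4816 * 100 = 89.4386

89.4386%


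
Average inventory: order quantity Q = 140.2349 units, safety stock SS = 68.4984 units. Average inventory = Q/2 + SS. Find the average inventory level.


Q/2 = 70.1175
Avg = 70.1175 + 68.4984 = 138.6159

138.6159 units


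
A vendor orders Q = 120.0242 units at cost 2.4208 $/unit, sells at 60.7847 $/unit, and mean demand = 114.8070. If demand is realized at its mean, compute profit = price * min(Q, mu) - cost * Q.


Sales at mu = min(120.0242, 114.8070) = 114.8070
Revenue = 60.7847 * 114.8070 = 6978.5091
Total cost = 2.4208 * 120.0242 = 290.5546
Profit = 6978.5091 - 290.5546 = 6687.9545

6687.9545 $


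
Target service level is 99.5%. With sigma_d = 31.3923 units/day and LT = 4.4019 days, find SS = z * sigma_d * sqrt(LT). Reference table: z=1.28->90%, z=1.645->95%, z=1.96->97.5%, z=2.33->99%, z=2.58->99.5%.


From the table, SL = 99.5% corresponds to z = 2.58
sqrt(LT) = sqrt(4.4019) = 2.0981
SS = 2.58 * 31.3923 * 2.0981 = 169.9272

169.9272 units


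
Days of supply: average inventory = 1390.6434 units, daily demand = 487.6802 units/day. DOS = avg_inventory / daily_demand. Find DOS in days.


DOS = 1390.6434 / 487.6802 = 2.8515

2.8515 days


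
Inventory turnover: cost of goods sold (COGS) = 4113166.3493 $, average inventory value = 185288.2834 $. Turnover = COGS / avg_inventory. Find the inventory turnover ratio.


Turnover = 4113166.3493 / 185288.2834 = 22.1987

22.1987


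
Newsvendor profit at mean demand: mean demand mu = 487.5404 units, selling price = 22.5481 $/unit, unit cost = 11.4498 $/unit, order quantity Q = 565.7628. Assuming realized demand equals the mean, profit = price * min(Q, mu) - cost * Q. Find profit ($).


Sales at mu = min(565.7628, 487.5404) = 487.5404
Revenue = 22.5481 * 487.5404 = 10993.1097
Total cost = 11.4498 * 565.7628 = 6477.8709
Profit = 10993.1097 - 6477.8709 = 4515.2388

4515.2388 $


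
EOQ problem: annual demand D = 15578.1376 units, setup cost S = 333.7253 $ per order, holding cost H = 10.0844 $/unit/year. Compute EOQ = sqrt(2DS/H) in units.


2*D*S = 2 * 15578.1376 * 333.7253 = 10397637.2880
2*D*S/H = 1031061.5692
EOQ = sqrt(1031061.5692) = 1015.4120

1015.4120 units


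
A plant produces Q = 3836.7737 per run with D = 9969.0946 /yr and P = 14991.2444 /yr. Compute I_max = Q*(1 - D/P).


D/P = 0.6650
1 - D/P = 0.3350
I_max = 3836.7737 * 0.3350 = 1285.3404

1285.3404 units


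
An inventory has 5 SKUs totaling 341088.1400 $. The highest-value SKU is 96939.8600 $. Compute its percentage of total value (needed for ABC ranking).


Top item = 96939.8600
Total = 341088.1400
Percentage = 96939.8600 / 341088.1400 * 100 = 28.4208

28.4208%


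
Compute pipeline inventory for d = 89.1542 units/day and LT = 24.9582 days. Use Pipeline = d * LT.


Pipeline = 89.1542 * 24.9582 = 2225.1284

2225.1284 units


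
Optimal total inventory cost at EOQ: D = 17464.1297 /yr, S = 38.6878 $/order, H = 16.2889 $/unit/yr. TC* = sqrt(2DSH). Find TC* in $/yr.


2*D*S*H = 22011150.0760
TC* = sqrt(22011150.0760) = 4691.6042

4691.6042 $/yr


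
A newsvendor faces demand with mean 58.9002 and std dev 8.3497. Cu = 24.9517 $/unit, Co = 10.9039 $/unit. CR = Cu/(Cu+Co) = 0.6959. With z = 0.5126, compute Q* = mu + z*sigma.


CR = Cu/(Cu+Co) = 24.9517/(24.9517+10.9039) = 0.6959
z = 0.5126
Q* = 58.9002 + 0.5126 * 8.3497 = 63.1803

63.1803 units


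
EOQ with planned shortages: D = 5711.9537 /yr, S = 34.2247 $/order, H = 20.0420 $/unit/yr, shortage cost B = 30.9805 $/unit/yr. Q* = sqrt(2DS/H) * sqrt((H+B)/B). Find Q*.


sqrt(2DS/H) = 139.6711
sqrt((H+B)/B) = 1.2833
Q* = 139.6711 * 1.2833 = 179.2434

179.2434 units


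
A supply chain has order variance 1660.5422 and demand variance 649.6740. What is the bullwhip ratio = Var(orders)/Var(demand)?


BW = 1660.5422 / 649.6740 = 2.5560

2.5560


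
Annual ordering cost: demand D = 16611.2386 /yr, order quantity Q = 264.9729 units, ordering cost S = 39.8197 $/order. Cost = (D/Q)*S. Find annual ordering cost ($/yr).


Number of orders = D/Q = 62.6903
Cost = 62.6903 * 39.8197 = 2496.3101

2496.3101 $/yr


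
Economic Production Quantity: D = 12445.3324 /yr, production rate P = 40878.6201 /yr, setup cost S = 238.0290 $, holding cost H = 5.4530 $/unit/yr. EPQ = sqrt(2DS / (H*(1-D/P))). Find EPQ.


1 - D/P = 1 - 0.3044 = 0.6956
H*(1-D/P) = 3.7929
2DS = 5924700.0517
EPQ = sqrt(1562068.2979) = 1249.8273

1249.8273 units


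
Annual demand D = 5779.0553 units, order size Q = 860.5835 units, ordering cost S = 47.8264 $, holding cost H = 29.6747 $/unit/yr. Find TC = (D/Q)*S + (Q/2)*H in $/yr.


Ordering cost = D*S/Q = 321.1675
Holding cost = Q*H/2 = 12768.7786
TC = 321.1675 + 12768.7786 = 13089.9460

13089.9460 $/yr


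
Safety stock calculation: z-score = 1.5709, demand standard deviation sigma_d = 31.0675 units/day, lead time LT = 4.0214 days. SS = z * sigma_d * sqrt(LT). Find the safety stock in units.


sqrt(LT) = sqrt(4.0214) = 2.0053
SS = 1.5709 * 31.0675 * 2.0053 = 97.8686

97.8686 units


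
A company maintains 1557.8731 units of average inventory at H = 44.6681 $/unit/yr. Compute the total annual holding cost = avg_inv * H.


Cost = 1557.8731 * 44.6681 = 69587.2314

69587.2314 $/yr


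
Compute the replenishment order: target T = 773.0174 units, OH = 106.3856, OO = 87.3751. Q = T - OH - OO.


Inventory position = OH + OO = 106.3856 + 87.3751 = 193.7607
Q = 773.0174 - 193.7607 = 579.2567

579.2567 units


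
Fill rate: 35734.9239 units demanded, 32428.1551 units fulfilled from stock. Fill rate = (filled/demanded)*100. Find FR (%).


FR = 32428.1551 / 35734.9239 * 100 = 90.7464

90.7464%


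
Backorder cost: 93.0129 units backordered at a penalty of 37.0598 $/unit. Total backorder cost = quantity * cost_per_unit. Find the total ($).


Total = 93.0129 * 37.0598 = 3447.0395

3447.0395 $


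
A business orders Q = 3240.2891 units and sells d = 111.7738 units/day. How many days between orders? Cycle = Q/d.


Cycle = 3240.2891 / 111.7738 = 28.9897

28.9897 days


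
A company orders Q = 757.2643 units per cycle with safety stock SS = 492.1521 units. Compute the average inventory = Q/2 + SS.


Q/2 = 378.6322
Avg = 378.6322 + 492.1521 = 870.7843

870.7843 units


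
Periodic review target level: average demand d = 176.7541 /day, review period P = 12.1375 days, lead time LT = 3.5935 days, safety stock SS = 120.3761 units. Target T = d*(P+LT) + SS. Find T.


P + LT = 15.7310
d*(P+LT) = 176.7541 * 15.7310 = 2780.5187
T = 2780.5187 + 120.3761 = 2900.8948

2900.8948 units


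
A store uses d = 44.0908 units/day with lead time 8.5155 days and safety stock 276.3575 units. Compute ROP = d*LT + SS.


d*LT = 44.0908 * 8.5155 = 375.4552
ROP = 375.4552 + 276.3575 = 651.8127

651.8127 units


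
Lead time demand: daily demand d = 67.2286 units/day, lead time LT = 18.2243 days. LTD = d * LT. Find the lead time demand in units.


LTD = 67.2286 * 18.2243 = 1225.1942

1225.1942 units


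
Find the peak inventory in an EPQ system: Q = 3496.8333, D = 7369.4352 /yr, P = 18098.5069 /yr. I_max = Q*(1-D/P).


D/P = 0.4072
1 - D/P = 0.5928
I_max = 3496.8333 * 0.5928 = 2072.9763

2072.9763 units


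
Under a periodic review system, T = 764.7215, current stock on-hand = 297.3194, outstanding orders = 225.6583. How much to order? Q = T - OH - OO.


Inventory position = OH + OO = 297.3194 + 225.6583 = 522.9777
Q = 764.7215 - 522.9777 = 241.7438

241.7438 units


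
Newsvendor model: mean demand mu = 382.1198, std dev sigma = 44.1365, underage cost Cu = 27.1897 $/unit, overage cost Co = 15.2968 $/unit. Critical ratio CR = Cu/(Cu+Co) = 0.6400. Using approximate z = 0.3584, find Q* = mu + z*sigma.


CR = Cu/(Cu+Co) = 27.1897/(27.1897+15.2968) = 0.6400
z = 0.3584
Q* = 382.1198 + 0.3584 * 44.1365 = 397.9383

397.9383 units


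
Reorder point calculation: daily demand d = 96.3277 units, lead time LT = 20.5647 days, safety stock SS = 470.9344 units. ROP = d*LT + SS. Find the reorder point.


d*LT = 96.3277 * 20.5647 = 1980.9503
ROP = 1980.9503 + 470.9344 = 2451.8847

2451.8847 units


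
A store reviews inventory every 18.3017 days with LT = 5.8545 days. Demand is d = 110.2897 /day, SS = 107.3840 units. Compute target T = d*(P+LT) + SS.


P + LT = 24.1562
d*(P+LT) = 110.2897 * 24.1562 = 2664.1801
T = 2664.1801 + 107.3840 = 2771.5641

2771.5641 units


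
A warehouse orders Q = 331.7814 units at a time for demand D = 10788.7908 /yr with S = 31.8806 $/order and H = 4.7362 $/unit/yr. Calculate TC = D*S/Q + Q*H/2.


Ordering cost = D*S/Q = 1036.6860
Holding cost = Q*H/2 = 785.6915
TC = 1036.6860 + 785.6915 = 1822.3775

1822.3775 $/yr


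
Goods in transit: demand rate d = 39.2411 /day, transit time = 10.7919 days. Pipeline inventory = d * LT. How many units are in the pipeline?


Pipeline = 39.2411 * 10.7919 = 423.4860

423.4860 units


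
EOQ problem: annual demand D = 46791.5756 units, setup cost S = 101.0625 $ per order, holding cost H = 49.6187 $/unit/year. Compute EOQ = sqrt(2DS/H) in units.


2*D*S = 2 * 46791.5756 * 101.0625 = 9457747.2181
2*D*S/H = 190608.5250
EOQ = sqrt(190608.5250) = 436.5874

436.5874 units


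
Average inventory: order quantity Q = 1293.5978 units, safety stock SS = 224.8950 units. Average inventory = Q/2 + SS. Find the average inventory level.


Q/2 = 646.7989
Avg = 646.7989 + 224.8950 = 871.6939

871.6939 units


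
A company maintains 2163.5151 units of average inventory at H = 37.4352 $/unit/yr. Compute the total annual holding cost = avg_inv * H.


Cost = 2163.5151 * 37.4352 = 80991.6205

80991.6205 $/yr


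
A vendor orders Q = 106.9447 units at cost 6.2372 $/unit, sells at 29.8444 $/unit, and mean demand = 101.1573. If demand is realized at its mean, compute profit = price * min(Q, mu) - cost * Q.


Sales at mu = min(106.9447, 101.1573) = 101.1573
Revenue = 29.8444 * 101.1573 = 3018.9789
Total cost = 6.2372 * 106.9447 = 667.0355
Profit = 3018.9789 - 667.0355 = 2351.9434

2351.9434 $


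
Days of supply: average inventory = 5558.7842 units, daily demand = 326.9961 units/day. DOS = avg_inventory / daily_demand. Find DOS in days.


DOS = 5558.7842 / 326.9961 = 16.9995

16.9995 days


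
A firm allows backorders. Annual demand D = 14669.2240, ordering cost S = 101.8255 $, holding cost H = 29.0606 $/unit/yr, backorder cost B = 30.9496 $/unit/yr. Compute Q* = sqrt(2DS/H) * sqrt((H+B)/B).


sqrt(2DS/H) = 320.6229
sqrt((H+B)/B) = 1.3925
Q* = 320.6229 * 1.3925 = 446.4569

446.4569 units


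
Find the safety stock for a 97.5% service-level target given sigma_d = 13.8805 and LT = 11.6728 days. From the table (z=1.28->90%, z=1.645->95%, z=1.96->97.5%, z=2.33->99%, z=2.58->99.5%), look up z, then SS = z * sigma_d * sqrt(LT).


From the table, SL = 97.5% corresponds to z = 1.96
sqrt(LT) = sqrt(11.6728) = 3.4165
SS = 1.96 * 13.8805 * 3.4165 = 92.9499

92.9499 units


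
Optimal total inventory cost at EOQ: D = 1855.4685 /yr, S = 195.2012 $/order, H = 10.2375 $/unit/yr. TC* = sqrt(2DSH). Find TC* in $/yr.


2*D*S*H = 7415833.6522
TC* = sqrt(7415833.6522) = 2723.2028

2723.2028 $/yr


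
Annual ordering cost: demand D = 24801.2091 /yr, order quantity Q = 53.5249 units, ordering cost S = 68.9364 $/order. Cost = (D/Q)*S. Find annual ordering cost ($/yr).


Number of orders = D/Q = 463.3583
Cost = 463.3583 * 68.9364 = 31942.2562

31942.2562 $/yr


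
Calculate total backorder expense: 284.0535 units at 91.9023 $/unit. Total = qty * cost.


Total = 284.0535 * 91.9023 = 26105.1700

26105.1700 $


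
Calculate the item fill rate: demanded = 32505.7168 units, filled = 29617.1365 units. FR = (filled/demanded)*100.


FR = 29617.1365 / 32505.7168 * 100 = 91.1136

91.1136%


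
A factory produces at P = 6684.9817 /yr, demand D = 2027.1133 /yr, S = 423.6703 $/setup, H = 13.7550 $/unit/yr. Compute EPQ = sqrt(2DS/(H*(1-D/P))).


1 - D/P = 1 - 0.3032 = 0.6968
H*(1-D/P) = 9.5840
2DS = 1717655.3999
EPQ = sqrt(179220.8171) = 423.3448

423.3448 units


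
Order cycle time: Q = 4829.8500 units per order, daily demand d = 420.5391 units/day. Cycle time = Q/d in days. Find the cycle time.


Cycle = 4829.8500 / 420.5391 = 11.4849

11.4849 days


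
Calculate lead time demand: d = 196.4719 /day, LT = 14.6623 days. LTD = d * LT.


LTD = 196.4719 * 14.6623 = 2880.7299

2880.7299 units


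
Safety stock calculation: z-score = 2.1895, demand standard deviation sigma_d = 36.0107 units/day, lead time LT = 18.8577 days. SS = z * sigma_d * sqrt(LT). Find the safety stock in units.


sqrt(LT) = sqrt(18.8577) = 4.3425
SS = 2.1895 * 36.0107 * 4.3425 = 342.3898

342.3898 units


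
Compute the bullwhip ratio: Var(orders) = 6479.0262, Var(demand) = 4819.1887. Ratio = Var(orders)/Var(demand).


BW = 6479.0262 / 4819.1887 = 1.3444

1.3444


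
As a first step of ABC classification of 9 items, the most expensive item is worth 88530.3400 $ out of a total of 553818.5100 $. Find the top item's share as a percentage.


Top item = 88530.3400
Total = 553818.5100
Percentage = 88530.3400 / 553818.5100 * 100 = 15.9854

15.9854%


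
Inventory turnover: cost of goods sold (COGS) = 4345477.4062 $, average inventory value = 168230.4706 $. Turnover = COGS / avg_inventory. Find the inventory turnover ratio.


Turnover = 4345477.4062 / 168230.4706 = 25.8305

25.8305


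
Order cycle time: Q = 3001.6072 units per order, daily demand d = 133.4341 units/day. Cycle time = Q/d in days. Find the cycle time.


Cycle = 3001.6072 / 133.4341 = 22.4951

22.4951 days


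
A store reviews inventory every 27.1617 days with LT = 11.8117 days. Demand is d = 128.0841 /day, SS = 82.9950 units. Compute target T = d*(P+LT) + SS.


P + LT = 38.9734
d*(P+LT) = 128.0841 * 38.9734 = 4991.8729
T = 4991.8729 + 82.9950 = 5074.8679

5074.8679 units


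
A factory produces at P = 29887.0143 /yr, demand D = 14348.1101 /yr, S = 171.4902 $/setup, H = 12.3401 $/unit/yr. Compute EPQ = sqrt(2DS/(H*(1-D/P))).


1 - D/P = 1 - 0.4801 = 0.5199
H*(1-D/P) = 6.4159
2DS = 4921120.5413
EPQ = sqrt(767021.3738) = 875.7976

875.7976 units


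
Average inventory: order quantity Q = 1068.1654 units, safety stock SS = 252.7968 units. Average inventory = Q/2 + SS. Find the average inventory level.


Q/2 = 534.0827
Avg = 534.0827 + 252.7968 = 786.8795

786.8795 units


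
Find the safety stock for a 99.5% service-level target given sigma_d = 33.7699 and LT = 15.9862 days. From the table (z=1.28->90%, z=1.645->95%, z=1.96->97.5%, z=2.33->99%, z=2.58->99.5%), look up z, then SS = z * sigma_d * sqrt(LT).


From the table, SL = 99.5% corresponds to z = 2.58
sqrt(LT) = sqrt(15.9862) = 3.9983
SS = 2.58 * 33.7699 * 3.9983 = 348.3550

348.3550 units


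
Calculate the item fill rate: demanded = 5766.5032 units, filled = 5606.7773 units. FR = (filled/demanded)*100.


FR = 5606.7773 / 5766.5032 * 100 = 97.2301

97.2301%


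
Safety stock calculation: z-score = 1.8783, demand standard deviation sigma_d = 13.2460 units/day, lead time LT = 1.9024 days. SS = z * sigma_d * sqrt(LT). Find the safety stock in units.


sqrt(LT) = sqrt(1.9024) = 1.3793
SS = 1.8783 * 13.2460 * 1.3793 = 34.3163

34.3163 units


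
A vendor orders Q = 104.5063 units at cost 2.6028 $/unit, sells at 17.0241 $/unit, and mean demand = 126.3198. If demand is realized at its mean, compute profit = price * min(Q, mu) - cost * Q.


Sales at mu = min(104.5063, 126.3198) = 104.5063
Revenue = 17.0241 * 104.5063 = 1779.1257
Total cost = 2.6028 * 104.5063 = 272.0090
Profit = 1779.1257 - 272.0090 = 1507.1167

1507.1167 $


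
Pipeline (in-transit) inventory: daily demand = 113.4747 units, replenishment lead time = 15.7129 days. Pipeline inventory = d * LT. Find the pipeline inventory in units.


Pipeline = 113.4747 * 15.7129 = 1783.0166

1783.0166 units


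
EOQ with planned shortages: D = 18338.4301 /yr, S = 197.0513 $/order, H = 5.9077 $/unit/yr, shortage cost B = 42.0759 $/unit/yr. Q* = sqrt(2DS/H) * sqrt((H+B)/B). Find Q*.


sqrt(2DS/H) = 1106.0545
sqrt((H+B)/B) = 1.0679
Q* = 1106.0545 * 1.0679 = 1181.1532

1181.1532 units


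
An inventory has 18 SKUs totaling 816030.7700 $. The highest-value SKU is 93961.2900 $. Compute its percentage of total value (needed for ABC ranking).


Top item = 93961.2900
Total = 816030.7700
Percentage = 93961.2900 / 816030.7700 * 100 = 11.5144

11.5144%


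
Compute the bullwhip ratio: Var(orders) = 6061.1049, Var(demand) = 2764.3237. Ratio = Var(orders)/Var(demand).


BW = 6061.1049 / 2764.3237 = 2.1926

2.1926


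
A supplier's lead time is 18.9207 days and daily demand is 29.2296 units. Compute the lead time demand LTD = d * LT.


LTD = 29.2296 * 18.9207 = 553.0445

553.0445 units


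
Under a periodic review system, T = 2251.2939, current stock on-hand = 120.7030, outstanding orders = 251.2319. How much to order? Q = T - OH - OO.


Inventory position = OH + OO = 120.7030 + 251.2319 = 371.9349
Q = 2251.2939 - 371.9349 = 1879.3590

1879.3590 units


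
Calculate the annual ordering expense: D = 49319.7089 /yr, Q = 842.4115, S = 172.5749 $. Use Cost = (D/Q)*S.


Number of orders = D/Q = 58.5459
Cost = 58.5459 * 172.5749 = 10103.5466

10103.5466 $/yr


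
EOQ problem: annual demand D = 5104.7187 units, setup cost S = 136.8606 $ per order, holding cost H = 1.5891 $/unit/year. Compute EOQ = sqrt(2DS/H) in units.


2*D*S = 2 * 5104.7187 * 136.8606 = 1397269.7282
2*D*S/H = 879283.7004
EOQ = sqrt(879283.7004) = 937.7013

937.7013 units


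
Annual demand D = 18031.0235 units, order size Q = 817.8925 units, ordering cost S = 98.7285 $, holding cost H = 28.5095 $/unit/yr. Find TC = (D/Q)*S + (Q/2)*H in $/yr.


Ordering cost = D*S/Q = 2176.5402
Holding cost = Q*H/2 = 11658.8531
TC = 2176.5402 + 11658.8531 = 13835.3933

13835.3933 $/yr


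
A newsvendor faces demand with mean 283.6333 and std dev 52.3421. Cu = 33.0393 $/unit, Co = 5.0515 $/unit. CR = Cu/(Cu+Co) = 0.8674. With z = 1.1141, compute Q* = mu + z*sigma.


CR = Cu/(Cu+Co) = 33.0393/(33.0393+5.0515) = 0.8674
z = 1.1141
Q* = 283.6333 + 1.1141 * 52.3421 = 341.9476

341.9476 units


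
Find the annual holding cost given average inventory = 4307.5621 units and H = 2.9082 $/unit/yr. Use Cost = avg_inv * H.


Cost = 4307.5621 * 2.9082 = 12527.2521

12527.2521 $/yr


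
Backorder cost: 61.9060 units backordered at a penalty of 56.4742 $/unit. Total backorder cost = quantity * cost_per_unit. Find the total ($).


Total = 61.9060 * 56.4742 = 3496.0918

3496.0918 $


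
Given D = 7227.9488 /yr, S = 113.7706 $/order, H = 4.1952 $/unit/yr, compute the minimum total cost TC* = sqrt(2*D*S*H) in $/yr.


2*D*S*H = 6899661.4532
TC* = sqrt(6899661.4532) = 2626.7207

2626.7207 $/yr


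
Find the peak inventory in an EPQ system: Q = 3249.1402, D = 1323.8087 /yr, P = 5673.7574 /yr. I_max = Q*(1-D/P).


D/P = 0.2333
1 - D/P = 0.7667
I_max = 3249.1402 * 0.7667 = 2491.0464

2491.0464 units


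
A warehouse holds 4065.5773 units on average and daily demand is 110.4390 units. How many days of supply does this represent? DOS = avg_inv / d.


DOS = 4065.5773 / 110.4390 = 36.8129

36.8129 days


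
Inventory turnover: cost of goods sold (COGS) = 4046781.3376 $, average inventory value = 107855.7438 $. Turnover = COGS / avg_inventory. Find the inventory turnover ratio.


Turnover = 4046781.3376 / 107855.7438 = 37.5203

37.5203


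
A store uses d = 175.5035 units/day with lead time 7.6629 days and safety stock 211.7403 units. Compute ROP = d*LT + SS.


d*LT = 175.5035 * 7.6629 = 1344.8658
ROP = 1344.8658 + 211.7403 = 1556.6061

1556.6061 units


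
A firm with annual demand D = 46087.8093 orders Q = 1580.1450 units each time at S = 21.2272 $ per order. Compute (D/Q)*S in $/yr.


Number of orders = D/Q = 29.1668
Cost = 29.1668 * 21.2272 = 619.1300

619.1300 $/yr


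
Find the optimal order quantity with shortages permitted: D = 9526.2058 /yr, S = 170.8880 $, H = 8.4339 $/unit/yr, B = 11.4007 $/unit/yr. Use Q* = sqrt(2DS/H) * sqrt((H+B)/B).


sqrt(2DS/H) = 621.3217
sqrt((H+B)/B) = 1.3190
Q* = 621.3217 * 1.3190 = 819.5256

819.5256 units


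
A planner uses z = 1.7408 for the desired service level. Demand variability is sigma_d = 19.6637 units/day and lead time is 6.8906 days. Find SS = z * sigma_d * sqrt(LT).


sqrt(LT) = sqrt(6.8906) = 2.6250
SS = 1.7408 * 19.6637 * 2.6250 = 89.8551

89.8551 units


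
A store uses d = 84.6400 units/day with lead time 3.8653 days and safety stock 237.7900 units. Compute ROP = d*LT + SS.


d*LT = 84.6400 * 3.8653 = 327.1590
ROP = 327.1590 + 237.7900 = 564.9490

564.9490 units


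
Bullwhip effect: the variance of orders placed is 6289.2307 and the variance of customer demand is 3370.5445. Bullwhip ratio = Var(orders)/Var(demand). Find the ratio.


BW = 6289.2307 / 3370.5445 = 1.8659

1.8659


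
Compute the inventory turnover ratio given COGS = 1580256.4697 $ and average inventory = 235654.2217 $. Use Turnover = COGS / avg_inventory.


Turnover = 1580256.4697 / 235654.2217 = 6.7058

6.7058


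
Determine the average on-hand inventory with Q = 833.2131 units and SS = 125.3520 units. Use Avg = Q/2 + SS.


Q/2 = 416.6066
Avg = 416.6066 + 125.3520 = 541.9586

541.9586 units


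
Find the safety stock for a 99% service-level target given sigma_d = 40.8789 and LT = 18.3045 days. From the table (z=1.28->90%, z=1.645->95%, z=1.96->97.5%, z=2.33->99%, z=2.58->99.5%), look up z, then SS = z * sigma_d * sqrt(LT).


From the table, SL = 99% corresponds to z = 2.33
sqrt(LT) = sqrt(18.3045) = 4.2784
SS = 2.33 * 40.8789 * 4.2784 = 407.5060

407.5060 units


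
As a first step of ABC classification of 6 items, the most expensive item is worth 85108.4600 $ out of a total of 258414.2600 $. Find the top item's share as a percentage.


Top item = 85108.4600
Total = 258414.2600
Percentage = 85108.4600 / 258414.2600 * 100 = 32.9349

32.9349%


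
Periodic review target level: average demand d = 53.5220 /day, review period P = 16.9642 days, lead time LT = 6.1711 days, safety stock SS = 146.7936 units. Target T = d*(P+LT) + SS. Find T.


P + LT = 23.1353
d*(P+LT) = 53.5220 * 23.1353 = 1238.2475
T = 1238.2475 + 146.7936 = 1385.0411

1385.0411 units


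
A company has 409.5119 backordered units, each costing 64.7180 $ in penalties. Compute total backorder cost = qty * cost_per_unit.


Total = 409.5119 * 64.7180 = 26502.7911

26502.7911 $


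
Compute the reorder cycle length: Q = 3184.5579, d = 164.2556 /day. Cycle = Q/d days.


Cycle = 3184.5579 / 164.2556 = 19.3878

19.3878 days


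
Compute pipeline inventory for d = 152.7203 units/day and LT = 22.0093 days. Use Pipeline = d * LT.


Pipeline = 152.7203 * 22.0093 = 3361.2669

3361.2669 units


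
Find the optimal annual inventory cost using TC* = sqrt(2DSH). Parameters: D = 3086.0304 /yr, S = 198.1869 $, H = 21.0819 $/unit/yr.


2*D*S*H = 25787835.3766
TC* = sqrt(25787835.3766) = 5078.1724

5078.1724 $/yr


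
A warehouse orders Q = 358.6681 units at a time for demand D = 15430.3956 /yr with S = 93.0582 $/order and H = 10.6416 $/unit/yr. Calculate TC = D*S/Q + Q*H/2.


Ordering cost = D*S/Q = 4003.4919
Holding cost = Q*H/2 = 1908.4012
TC = 4003.4919 + 1908.4012 = 5911.8931

5911.8931 $/yr


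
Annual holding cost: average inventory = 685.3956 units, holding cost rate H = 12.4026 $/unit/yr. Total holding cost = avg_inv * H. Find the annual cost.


Cost = 685.3956 * 12.4026 = 8500.6875

8500.6875 $/yr


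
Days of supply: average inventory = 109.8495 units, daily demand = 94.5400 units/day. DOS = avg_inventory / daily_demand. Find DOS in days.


DOS = 109.8495 / 94.5400 = 1.1619

1.1619 days


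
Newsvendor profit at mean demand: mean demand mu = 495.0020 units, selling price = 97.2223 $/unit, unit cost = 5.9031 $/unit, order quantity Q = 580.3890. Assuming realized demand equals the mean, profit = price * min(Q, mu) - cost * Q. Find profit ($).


Sales at mu = min(580.3890, 495.0020) = 495.0020
Revenue = 97.2223 * 495.0020 = 48125.2329
Total cost = 5.9031 * 580.3890 = 3426.0943
Profit = 48125.2329 - 3426.0943 = 44699.1386

44699.1386 $


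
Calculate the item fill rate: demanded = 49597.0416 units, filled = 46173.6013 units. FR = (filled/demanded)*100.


FR = 46173.6013 / 49597.0416 * 100 = 93.0975

93.0975%


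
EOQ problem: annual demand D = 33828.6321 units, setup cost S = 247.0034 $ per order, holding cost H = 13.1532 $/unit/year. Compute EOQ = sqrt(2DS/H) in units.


2*D*S = 2 * 33828.6321 * 247.0034 = 16711574.2921
2*D*S/H = 1270532.9724
EOQ = sqrt(1270532.9724) = 1127.1792

1127.1792 units


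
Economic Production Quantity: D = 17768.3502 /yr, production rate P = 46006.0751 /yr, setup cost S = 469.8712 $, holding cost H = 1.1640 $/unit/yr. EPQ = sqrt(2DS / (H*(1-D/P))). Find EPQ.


1 - D/P = 1 - 0.3862 = 0.6138
H*(1-D/P) = 0.7144
2DS = 16697672.0610
EPQ = sqrt(23371599.1028) = 4834.4182

4834.4182 units


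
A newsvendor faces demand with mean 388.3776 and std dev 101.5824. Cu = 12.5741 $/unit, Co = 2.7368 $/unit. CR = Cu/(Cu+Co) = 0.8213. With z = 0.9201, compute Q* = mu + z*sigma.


CR = Cu/(Cu+Co) = 12.5741/(12.5741+2.7368) = 0.8213
z = 0.9201
Q* = 388.3776 + 0.9201 * 101.5824 = 481.8436

481.8436 units


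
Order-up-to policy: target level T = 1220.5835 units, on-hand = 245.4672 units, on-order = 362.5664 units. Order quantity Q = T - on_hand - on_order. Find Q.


Inventory position = OH + OO = 245.4672 + 362.5664 = 608.0336
Q = 1220.5835 - 608.0336 = 612.5499

612.5499 units


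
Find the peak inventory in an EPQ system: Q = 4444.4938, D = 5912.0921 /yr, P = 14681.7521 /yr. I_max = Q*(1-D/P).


D/P = 0.4027
1 - D/P = 0.5973
I_max = 4444.4938 * 0.5973 = 2654.7717

2654.7717 units


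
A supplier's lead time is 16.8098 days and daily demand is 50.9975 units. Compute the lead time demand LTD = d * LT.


LTD = 50.9975 * 16.8098 = 857.2578

857.2578 units


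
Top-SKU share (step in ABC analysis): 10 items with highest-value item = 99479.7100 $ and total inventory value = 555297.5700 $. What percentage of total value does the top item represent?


Top item = 99479.7100
Total = 555297.5700
Percentage = 99479.7100 / 555297.5700 * 100 = 17.9147

17.9147%


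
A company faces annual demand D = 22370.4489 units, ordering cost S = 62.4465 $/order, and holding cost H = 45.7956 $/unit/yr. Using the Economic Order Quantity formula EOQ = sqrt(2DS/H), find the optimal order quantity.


2*D*S = 2 * 22370.4489 * 62.4465 = 2793912.4745
2*D*S/H = 61008.3168
EOQ = sqrt(61008.3168) = 246.9986

246.9986 units


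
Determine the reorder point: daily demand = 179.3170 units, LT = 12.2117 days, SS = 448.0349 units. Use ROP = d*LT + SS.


d*LT = 179.3170 * 12.2117 = 2189.7654
ROP = 2189.7654 + 448.0349 = 2637.8003

2637.8003 units


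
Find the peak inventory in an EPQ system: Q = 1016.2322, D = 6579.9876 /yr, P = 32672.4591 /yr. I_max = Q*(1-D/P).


D/P = 0.2014
1 - D/P = 0.7986
I_max = 1016.2322 * 0.7986 = 811.5707

811.5707 units


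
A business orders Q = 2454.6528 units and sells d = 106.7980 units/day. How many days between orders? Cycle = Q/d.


Cycle = 2454.6528 / 106.7980 = 22.9841

22.9841 days


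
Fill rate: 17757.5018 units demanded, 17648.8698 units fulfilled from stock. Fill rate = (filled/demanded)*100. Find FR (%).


FR = 17648.8698 / 17757.5018 * 100 = 99.3882

99.3882%


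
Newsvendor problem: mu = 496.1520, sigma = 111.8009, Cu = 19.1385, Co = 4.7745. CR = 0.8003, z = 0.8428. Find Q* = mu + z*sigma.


CR = Cu/(Cu+Co) = 19.1385/(19.1385+4.7745) = 0.8003
z = 0.8428
Q* = 496.1520 + 0.8428 * 111.8009 = 590.3778

590.3778 units


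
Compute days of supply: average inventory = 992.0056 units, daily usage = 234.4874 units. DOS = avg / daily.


DOS = 992.0056 / 234.4874 = 4.2305

4.2305 days


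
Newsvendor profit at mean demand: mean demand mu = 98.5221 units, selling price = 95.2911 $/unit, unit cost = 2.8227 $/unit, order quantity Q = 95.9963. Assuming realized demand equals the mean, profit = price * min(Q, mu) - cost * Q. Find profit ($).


Sales at mu = min(95.9963, 98.5221) = 95.9963
Revenue = 95.2911 * 95.9963 = 9147.5930
Total cost = 2.8227 * 95.9963 = 270.9688
Profit = 9147.5930 - 270.9688 = 8876.6243

8876.6243 $


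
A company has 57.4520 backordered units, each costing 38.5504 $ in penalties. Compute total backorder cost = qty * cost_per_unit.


Total = 57.4520 * 38.5504 = 2214.7976

2214.7976 $


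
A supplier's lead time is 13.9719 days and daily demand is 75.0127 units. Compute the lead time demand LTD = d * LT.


LTD = 75.0127 * 13.9719 = 1048.0699

1048.0699 units


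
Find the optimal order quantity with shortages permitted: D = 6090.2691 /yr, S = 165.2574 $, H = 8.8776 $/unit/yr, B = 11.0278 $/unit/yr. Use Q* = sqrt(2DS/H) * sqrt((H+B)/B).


sqrt(2DS/H) = 476.1743
sqrt((H+B)/B) = 1.3435
Q* = 476.1743 * 1.3435 = 639.7450

639.7450 units


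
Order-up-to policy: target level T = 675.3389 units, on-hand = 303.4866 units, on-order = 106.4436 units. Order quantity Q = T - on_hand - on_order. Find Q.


Inventory position = OH + OO = 303.4866 + 106.4436 = 409.9302
Q = 675.3389 - 409.9302 = 265.4087

265.4087 units


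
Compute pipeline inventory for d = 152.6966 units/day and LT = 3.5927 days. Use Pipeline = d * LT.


Pipeline = 152.6966 * 3.5927 = 548.5931

548.5931 units


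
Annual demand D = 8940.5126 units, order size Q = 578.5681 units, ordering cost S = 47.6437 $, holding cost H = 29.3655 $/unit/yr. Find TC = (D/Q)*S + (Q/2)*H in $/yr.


Ordering cost = D*S/Q = 736.2298
Holding cost = Q*H/2 = 8494.9708
TC = 736.2298 + 8494.9708 = 9231.2006

9231.2006 $/yr


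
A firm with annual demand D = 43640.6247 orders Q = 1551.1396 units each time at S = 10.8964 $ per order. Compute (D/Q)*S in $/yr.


Number of orders = D/Q = 28.1346
Cost = 28.1346 * 10.8964 = 306.5654

306.5654 $/yr


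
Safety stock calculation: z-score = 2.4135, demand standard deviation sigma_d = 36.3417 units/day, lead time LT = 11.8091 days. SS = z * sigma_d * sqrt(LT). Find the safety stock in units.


sqrt(LT) = sqrt(11.8091) = 3.4364
SS = 2.4135 * 36.3417 * 3.4364 = 301.4123

301.4123 units


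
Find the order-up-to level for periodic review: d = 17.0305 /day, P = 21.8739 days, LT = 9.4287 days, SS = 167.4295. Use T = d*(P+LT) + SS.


P + LT = 31.3026
d*(P+LT) = 17.0305 * 31.3026 = 533.0989
T = 533.0989 + 167.4295 = 700.5284

700.5284 units
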